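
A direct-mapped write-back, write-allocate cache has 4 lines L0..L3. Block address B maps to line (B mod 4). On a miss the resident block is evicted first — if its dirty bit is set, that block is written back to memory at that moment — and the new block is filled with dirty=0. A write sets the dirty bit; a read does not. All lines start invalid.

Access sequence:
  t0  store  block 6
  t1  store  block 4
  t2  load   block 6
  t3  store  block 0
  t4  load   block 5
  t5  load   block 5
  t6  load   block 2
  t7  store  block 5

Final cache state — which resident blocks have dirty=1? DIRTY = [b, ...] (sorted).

DIRTY = [0, 5]

0: W B6 → L2 miss [D]
1: W B4 → L0 miss [D]
2: R B6 → L2 hit [D]
3: W B0 → L0 miss wb→B4 [D]
4: R B5 → L1 miss [-]
5: R B5 → L1 hit [-]
6: R B2 → L2 miss wb→B6 [-]
7: W B5 → L1 hit [D]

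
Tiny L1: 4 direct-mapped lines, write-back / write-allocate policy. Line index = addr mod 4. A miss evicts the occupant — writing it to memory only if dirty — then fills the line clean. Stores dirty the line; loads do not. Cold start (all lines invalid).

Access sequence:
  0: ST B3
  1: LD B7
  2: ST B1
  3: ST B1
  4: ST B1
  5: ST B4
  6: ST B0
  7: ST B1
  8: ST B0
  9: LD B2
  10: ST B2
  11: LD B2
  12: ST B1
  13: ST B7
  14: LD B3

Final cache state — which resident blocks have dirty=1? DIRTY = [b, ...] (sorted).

  0 | W B3 → L3 miss [D]
  1 | R B7 → L3 miss wb→B3 [-]
  2 | W B1 → L1 miss [D]
  3 | W B1 → L1 hit [D]
  4 | W B1 → L1 hit [D]
  5 | W B4 → L0 miss [D]
  6 | W B0 → L0 miss wb→B4 [D]
  7 | W B1 → L1 hit [D]
  8 | W B0 → L0 hit [D]
  9 | R B2 → L2 miss [-]
  10 | W B2 → L2 hit [D]
  11 | R B2 → L2 hit [D]
  12 | W B1 → L1 hit [D]
  13 | W B7 → L3 hit [D]
  14 | R B3 → L3 miss wb→B7 [-]

DIRTY = [0, 1, 2]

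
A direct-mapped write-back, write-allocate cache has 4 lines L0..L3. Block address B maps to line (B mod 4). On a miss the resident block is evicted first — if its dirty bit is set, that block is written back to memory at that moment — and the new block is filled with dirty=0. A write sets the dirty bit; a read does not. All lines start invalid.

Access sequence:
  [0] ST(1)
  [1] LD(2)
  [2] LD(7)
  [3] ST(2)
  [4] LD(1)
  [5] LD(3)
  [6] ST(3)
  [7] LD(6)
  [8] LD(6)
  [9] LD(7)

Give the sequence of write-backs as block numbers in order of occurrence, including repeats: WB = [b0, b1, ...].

0: W B1 → L1 miss [D]
1: R B2 → L2 miss [-]
2: R B7 → L3 miss [-]
3: W B2 → L2 hit [D]
4: R B1 → L1 hit [D]
5: R B3 → L3 miss [-]
6: W B3 → L3 hit [D]
7: R B6 → L2 miss wb→B2 [-]
8: R B6 → L2 hit [-]
9: R B7 → L3 miss wb→B3 [-]

WB = [2, 3]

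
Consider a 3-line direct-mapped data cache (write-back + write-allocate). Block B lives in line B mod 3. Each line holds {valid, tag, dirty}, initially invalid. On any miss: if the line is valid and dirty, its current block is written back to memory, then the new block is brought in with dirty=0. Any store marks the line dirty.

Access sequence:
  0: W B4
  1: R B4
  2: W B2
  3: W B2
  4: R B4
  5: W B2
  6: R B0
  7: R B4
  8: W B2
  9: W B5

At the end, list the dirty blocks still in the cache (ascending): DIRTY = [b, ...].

0: W B4 -> L1 miss  d=D]
1: R B4 -> L1 hit  d=D]
2: W B2 -> L2 miss  d=D]
3: W B2 -> L2 hit  d=D]
4: R B4 -> L1 hit  d=D]
5: W B2 -> L2 hit  d=D]
6: R B0 -> L0 miss  d=-]
7: R B4 -> L1 hit  d=D]
8: W B2 -> L2 hit  d=D]
9: W B5 -> L2 miss wb->B2  d=D]

DIRTY = [4, 5]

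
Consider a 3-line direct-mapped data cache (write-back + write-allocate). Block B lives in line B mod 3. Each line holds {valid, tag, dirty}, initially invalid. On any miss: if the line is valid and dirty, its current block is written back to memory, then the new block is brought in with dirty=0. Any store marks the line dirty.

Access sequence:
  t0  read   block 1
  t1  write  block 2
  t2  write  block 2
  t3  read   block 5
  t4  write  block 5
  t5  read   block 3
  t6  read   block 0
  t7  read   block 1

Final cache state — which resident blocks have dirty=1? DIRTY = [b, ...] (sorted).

DIRTY = [5]

0: R B1 -> L1 miss  d=-]
1: W B2 -> L2 miss  d=D]
2: W B2 -> L2 hit  d=D]
3: R B5 -> L2 miss wb->B2  d=-]
4: W B5 -> L2 hit  d=D]
5: R B3 -> L0 miss  d=-]
6: R B0 -> L0 miss  d=-]
7: R B1 -> L1 hit  d=-]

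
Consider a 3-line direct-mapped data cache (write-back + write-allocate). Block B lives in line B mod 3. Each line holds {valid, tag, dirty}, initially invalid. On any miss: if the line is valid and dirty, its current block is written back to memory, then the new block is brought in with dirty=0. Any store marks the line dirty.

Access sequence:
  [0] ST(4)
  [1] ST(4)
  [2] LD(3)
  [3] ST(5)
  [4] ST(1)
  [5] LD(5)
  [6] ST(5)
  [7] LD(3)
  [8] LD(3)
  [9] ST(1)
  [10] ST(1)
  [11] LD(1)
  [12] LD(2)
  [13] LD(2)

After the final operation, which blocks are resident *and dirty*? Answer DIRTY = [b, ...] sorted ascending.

DIRTY = [1]

0: W B4 → L1 miss [D]
1: W B4 → L1 hit [D]
2: R B3 → L0 miss [-]
3: W B5 → L2 miss [D]
4: W B1 → L1 miss wb→B4 [D]
5: R B5 → L2 hit [D]
6: W B5 → L2 hit [D]
7: R B3 → L0 hit [-]
8: R B3 → L0 hit [-]
9: W B1 → L1 hit [D]
10: W B1 → L1 hit [D]
11: R B1 → L1 hit [D]
12: R B2 → L2 miss wb→B5 [-]
13: R B2 → L2 hit [-]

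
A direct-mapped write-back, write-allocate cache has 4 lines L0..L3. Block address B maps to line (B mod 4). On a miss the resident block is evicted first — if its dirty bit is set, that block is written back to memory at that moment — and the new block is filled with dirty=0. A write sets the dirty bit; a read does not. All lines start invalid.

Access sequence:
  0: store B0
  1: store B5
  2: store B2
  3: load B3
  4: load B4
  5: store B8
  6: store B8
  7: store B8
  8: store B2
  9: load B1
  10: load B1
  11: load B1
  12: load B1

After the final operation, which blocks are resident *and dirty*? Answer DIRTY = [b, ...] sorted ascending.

0: W B0 -> L0 miss  d=D]
1: W B5 -> L1 miss  d=D]
2: W B2 -> L2 miss  d=D]
3: R B3 -> L3 miss  d=-]
4: R B4 -> L0 miss wb->B0  d=-]
5: W B8 -> L0 miss  d=D]
6: W B8 -> L0 hit  d=D]
7: W B8 -> L0 hit  d=D]
8: W B2 -> L2 hit  d=D]
9: R B1 -> L1 miss wb->B5  d=-]
10: R B1 -> L1 hit  d=-]
11: R B1 -> L1 hit  d=-]
12: R B1 -> L1 hit  d=-]

DIRTY = [2, 8]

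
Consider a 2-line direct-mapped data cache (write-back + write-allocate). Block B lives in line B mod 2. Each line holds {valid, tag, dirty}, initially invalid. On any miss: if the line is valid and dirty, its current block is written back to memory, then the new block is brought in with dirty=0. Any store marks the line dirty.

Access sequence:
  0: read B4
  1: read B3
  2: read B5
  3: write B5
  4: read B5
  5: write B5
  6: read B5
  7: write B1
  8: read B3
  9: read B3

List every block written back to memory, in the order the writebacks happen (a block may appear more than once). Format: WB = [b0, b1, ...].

WB = [5, 1]

0: R B4 -> L0 miss  d=-]
1: R B3 -> L1 miss  d=-]
2: R B5 -> L1 miss  d=-]
3: W B5 -> L1 hit  d=D]
4: R B5 -> L1 hit  d=D]
5: W B5 -> L1 hit  d=D]
6: R B5 -> L1 hit  d=D]
7: W B1 -> L1 miss wb->B5  d=D]
8: R B3 -> L1 miss wb->B1  d=-]
9: R B3 -> L1 hit  d=-]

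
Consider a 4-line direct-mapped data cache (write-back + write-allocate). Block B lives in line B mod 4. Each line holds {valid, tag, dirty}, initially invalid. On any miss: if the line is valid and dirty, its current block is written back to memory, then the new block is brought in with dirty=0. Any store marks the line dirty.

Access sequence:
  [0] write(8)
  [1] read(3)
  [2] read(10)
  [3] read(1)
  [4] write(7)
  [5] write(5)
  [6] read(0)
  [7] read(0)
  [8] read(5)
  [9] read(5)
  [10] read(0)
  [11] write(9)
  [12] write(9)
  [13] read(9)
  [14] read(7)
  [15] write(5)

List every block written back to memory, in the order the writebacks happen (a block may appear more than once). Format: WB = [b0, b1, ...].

WB = [8, 5, 9]

0: W B8 -> L0 miss  d=D]
1: R B3 -> L3 miss  d=-]
2: R B10 -> L2 miss  d=-]
3: R B1 -> L1 miss  d=-]
4: W B7 -> L3 miss  d=D]
5: W B5 -> L1 miss  d=D]
6: R B0 -> L0 miss wb->B8  d=-]
7: R B0 -> L0 hit  d=-]
8: R B5 -> L1 hit  d=D]
9: R B5 -> L1 hit  d=D]
10: R B0 -> L0 hit  d=-]
11: W B9 -> L1 miss wb->B5  d=D]
12: W B9 -> L1 hit  d=D]
13: R B9 -> L1 hit  d=D]
14: R B7 -> L3 hit  d=D]
15: W B5 -> L1 miss wb->B9  d=D]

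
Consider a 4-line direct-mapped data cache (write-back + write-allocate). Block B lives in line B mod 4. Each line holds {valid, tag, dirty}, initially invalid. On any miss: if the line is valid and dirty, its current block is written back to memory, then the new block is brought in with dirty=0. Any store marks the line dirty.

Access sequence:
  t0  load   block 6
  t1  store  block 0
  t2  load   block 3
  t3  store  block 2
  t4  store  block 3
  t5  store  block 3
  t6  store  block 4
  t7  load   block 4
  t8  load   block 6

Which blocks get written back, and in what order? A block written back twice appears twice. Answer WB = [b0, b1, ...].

0: R B6 → L2 miss [-]
1: W B0 → L0 miss [D]
2: R B3 → L3 miss [-]
3: W B2 → L2 miss [D]
4: W B3 → L3 hit [D]
5: W B3 → L3 hit [D]
6: W B4 → L0 miss wb→B0 [D]
7: R B4 → L0 hit [D]
8: R B6 → L2 miss wb→B2 [-]

WB = [0, 2]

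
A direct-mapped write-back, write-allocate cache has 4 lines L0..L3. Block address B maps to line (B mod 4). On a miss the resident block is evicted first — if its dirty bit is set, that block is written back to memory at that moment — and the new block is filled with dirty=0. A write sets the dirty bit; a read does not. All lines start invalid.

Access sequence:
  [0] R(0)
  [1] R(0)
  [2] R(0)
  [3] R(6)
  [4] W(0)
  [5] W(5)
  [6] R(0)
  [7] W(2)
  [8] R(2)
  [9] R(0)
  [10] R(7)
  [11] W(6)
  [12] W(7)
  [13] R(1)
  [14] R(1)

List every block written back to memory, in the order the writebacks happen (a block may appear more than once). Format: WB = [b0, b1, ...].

  0 | R B0 → L0 miss [-]
  1 | R B0 → L0 hit [-]
  2 | R B0 → L0 hit [-]
  3 | R B6 → L2 miss [-]
  4 | W B0 → L0 hit [D]
  5 | W B5 → L1 miss [D]
  6 | R B0 → L0 hit [D]
  7 | W B2 → L2 miss [D]
  8 | R B2 → L2 hit [D]
  9 | R B0 → L0 hit [D]
  10 | R B7 → L3 miss [-]
  11 | W B6 → L2 miss wb→B2 [D]
  12 | W B7 → L3 hit [D]
  13 | R B1 → L1 miss wb→B5 [-]
  14 | R B1 → L1 hit [-]

WB = [2, 5]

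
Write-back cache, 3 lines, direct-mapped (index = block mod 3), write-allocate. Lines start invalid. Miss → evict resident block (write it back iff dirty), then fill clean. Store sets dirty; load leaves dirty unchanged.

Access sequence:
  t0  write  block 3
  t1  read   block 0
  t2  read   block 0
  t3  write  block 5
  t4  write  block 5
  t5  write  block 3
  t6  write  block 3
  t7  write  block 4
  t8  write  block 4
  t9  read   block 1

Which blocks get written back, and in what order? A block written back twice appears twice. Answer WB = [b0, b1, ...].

WB = [3, 4]

0: W B3 -> L0 miss  d=D]
1: R B0 -> L0 miss wb->B3  d=-]
2: R B0 -> L0 hit  d=-]
3: W B5 -> L2 miss  d=D]
4: W B5 -> L2 hit  d=D]
5: W B3 -> L0 miss  d=D]
6: W B3 -> L0 hit  d=D]
7: W B4 -> L1 miss  d=D]
8: W B4 -> L1 hit  d=D]
9: R B1 -> L1 miss wb->B4  d=-]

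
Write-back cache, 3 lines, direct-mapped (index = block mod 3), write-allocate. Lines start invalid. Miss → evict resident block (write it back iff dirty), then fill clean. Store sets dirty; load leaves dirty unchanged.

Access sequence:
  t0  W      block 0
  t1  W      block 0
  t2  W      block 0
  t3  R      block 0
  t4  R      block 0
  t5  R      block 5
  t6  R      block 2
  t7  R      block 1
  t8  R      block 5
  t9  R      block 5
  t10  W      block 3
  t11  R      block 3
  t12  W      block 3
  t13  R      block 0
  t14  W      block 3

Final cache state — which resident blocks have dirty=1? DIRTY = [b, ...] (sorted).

DIRTY = [3]

  0 | W B0 → L0 miss [D]
  1 | W B0 → L0 hit [D]
  2 | W B0 → L0 hit [D]
  3 | R B0 → L0 hit [D]
  4 | R B0 → L0 hit [D]
  5 | R B5 → L2 miss [-]
  6 | R B2 → L2 miss [-]
  7 | R B1 → L1 miss [-]
  8 | R B5 → L2 miss [-]
  9 | R B5 → L2 hit [-]
  10 | W B3 → L0 miss wb→B0 [D]
  11 | R B3 → L0 hit [D]
  12 | W B3 → L0 hit [D]
  13 | R B0 → L0 miss wb→B3 [-]
  14 | W B3 → L0 miss [D]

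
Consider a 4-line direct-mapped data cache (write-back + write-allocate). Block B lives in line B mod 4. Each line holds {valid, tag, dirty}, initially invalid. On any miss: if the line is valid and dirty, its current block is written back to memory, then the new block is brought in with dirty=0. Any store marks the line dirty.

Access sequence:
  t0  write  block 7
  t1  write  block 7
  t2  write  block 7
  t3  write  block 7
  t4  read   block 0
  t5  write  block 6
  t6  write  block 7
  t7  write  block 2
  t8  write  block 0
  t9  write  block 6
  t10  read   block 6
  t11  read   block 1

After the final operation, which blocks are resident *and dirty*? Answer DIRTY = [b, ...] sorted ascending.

  0 | W B7 → L3 miss [D]
  1 | W B7 → L3 hit [D]
  2 | W B7 → L3 hit [D]
  3 | W B7 → L3 hit [D]
  4 | R B0 → L0 miss [-]
  5 | W B6 → L2 miss [D]
  6 | W B7 → L3 hit [D]
  7 | W B2 → L2 miss wb→B6 [D]
  8 | W B0 → L0 hit [D]
  9 | W B6 → L2 miss wb→B2 [D]
  10 | R B6 → L2 hit [D]
  11 | R B1 → L1 miss [-]

DIRTY = [0, 6, 7]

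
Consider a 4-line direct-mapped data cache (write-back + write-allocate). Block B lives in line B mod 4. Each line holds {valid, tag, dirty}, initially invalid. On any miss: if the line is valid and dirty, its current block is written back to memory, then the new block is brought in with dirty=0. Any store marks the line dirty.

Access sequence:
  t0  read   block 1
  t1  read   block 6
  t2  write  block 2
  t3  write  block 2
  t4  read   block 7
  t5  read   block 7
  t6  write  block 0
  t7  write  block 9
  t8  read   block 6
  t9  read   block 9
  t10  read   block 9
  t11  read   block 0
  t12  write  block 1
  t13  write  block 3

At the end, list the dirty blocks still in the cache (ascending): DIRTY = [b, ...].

0: R B1 → L1 miss [-]
1: R B6 → L2 miss [-]
2: W B2 → L2 miss [D]
3: W B2 → L2 hit [D]
4: R B7 → L3 miss [-]
5: R B7 → L3 hit [-]
6: W B0 → L0 miss [D]
7: W B9 → L1 miss [D]
8: R B6 → L2 miss wb→B2 [-]
9: R B9 → L1 hit [D]
10: R B9 → L1 hit [D]
11: R B0 → L0 hit [D]
12: W B1 → L1 miss wb→B9 [D]
13: W B3 → L3 miss [D]

DIRTY = [0, 1, 3]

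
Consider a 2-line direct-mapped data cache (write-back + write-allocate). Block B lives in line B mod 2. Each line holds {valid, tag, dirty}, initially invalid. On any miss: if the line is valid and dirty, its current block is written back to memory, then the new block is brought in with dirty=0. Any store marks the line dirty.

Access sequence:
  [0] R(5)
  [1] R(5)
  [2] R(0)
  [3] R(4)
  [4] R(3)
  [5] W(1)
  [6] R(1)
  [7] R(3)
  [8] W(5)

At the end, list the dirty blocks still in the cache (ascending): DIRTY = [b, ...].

DIRTY = [5]

0: R B5 -> L1 miss  d=-]
1: R B5 -> L1 hit  d=-]
2: R B0 -> L0 miss  d=-]
3: R B4 -> L0 miss  d=-]
4: R B3 -> L1 miss  d=-]
5: W B1 -> L1 miss  d=D]
6: R B1 -> L1 hit  d=D]
7: R B3 -> L1 miss wb->B1  d=-]
8: W B5 -> L1 miss  d=D]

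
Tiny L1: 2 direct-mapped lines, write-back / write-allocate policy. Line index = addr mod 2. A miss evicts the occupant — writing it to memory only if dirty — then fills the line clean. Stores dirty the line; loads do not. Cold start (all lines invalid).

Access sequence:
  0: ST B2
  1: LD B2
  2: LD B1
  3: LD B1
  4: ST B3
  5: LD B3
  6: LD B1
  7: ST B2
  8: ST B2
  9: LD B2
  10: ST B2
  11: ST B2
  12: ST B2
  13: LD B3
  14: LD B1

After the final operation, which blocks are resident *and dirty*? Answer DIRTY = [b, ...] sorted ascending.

0: W B2 → L0 miss [D]
1: R B2 → L0 hit [D]
2: R B1 → L1 miss [-]
3: R B1 → L1 hit [-]
4: W B3 → L1 miss [D]
5: R B3 → L1 hit [D]
6: R B1 → L1 miss wb→B3 [-]
7: W B2 → L0 hit [D]
8: W B2 → L0 hit [D]
9: R B2 → L0 hit [D]
10: W B2 → L0 hit [D]
11: W B2 → L0 hit [D]
12: W B2 → L0 hit [D]
13: R B3 → L1 miss [-]
14: R B1 → L1 miss [-]

DIRTY = [2]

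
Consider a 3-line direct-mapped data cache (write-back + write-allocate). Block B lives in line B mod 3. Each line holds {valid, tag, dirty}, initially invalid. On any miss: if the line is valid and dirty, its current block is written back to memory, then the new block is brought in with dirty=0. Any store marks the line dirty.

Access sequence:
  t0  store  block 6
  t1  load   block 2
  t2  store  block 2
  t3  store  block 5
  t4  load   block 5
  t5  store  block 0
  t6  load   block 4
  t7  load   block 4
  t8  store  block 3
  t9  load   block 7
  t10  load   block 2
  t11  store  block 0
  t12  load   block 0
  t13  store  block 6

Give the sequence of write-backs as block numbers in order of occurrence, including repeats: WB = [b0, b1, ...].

WB = [2, 6, 0, 5, 3, 0]

0: W B6 -> L0 miss  d=D]
1: R B2 -> L2 miss  d=-]
2: W B2 -> L2 hit  d=D]
3: W B5 -> L2 miss wb->B2  d=D]
4: R B5 -> L2 hit  d=D]
5: W B0 -> L0 miss wb->B6  d=D]
6: R B4 -> L1 miss  d=-]
7: R B4 -> L1 hit  d=-]
8: W B3 -> L0 miss wb->B0  d=D]
9: R B7 -> L1 miss  d=-]
10: R B2 -> L2 miss wb->B5  d=-]
11: W B0 -> L0 miss wb->B3  d=D]
12: R B0 -> L0 hit  d=D]
13: W B6 -> L0 miss wb->B0  d=D]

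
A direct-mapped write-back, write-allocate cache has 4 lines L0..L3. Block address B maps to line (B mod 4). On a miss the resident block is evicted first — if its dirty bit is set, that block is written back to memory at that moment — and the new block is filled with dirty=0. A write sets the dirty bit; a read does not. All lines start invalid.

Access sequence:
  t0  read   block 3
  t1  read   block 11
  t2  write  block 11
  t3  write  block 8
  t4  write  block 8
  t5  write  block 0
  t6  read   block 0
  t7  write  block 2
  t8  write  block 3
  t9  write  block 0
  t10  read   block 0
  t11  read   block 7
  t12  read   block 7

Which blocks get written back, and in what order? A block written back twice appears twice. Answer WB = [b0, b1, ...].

WB = [8, 11, 3]

0: R B3 -> L3 miss  d=-]
1: R B11 -> L3 miss  d=-]
2: W B11 -> L3 hit  d=D]
3: W B8 -> L0 miss  d=D]
4: W B8 -> L0 hit  d=D]
5: W B0 -> L0 miss wb->B8  d=D]
6: R B0 -> L0 hit  d=D]
7: W B2 -> L2 miss  d=D]
8: W B3 -> L3 miss wb->B11  d=D]
9: W B0 -> L0 hit  d=D]
10: R B0 -> L0 hit  d=D]
11: R B7 -> L3 miss wb->B3  d=-]
12: R B7 -> L3 hit  d=-]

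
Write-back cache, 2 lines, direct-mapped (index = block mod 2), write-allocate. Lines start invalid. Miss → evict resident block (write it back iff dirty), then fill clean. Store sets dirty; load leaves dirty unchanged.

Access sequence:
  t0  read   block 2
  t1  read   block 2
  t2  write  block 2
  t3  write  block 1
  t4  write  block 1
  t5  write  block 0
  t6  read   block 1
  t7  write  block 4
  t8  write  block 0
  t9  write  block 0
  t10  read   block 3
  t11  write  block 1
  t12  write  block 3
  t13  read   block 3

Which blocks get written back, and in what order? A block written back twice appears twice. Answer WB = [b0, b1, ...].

0: R B2 -> L0 miss  d=-]
1: R B2 -> L0 hit  d=-]
2: W B2 -> L0 hit  d=D]
3: W B1 -> L1 miss  d=D]
4: W B1 -> L1 hit  d=D]
5: W B0 -> L0 miss wb->B2  d=D]
6: R B1 -> L1 hit  d=D]
7: W B4 -> L0 miss wb->B0  d=D]
8: W B0 -> L0 miss wb->B4  d=D]
9: W B0 -> L0 hit  d=D]
10: R B3 -> L1 miss wb->B1  d=-]
11: W B1 -> L1 miss  d=D]
12: W B3 -> L1 miss wb->B1  d=D]
13: R B3 -> L1 hit  d=D]

WB = [2, 0, 4, 1, 1]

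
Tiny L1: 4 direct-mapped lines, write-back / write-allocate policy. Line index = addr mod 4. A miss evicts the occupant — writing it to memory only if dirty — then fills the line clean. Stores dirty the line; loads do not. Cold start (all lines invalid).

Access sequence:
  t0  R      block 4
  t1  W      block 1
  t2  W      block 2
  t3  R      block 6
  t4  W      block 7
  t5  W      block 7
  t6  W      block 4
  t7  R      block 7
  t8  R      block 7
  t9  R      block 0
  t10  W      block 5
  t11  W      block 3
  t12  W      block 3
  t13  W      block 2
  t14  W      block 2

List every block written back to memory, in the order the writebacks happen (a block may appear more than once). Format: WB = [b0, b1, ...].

0: R B4 -> L0 miss  d=-]
1: W B1 -> L1 miss  d=D]
2: W B2 -> L2 miss  d=D]
3: R B6 -> L2 miss wb->B2  d=-]
4: W B7 -> L3 miss  d=D]
5: W B7 -> L3 hit  d=D]
6: W B4 -> L0 hit  d=D]
7: R B7 -> L3 hit  d=D]
8: R B7 -> L3 hit  d=D]
9: R B0 -> L0 miss wb->B4  d=-]
10: W B5 -> L1 miss wb->B1  d=D]
11: W B3 -> L3 miss wb->B7  d=D]
12: W B3 -> L3 hit  d=D]
13: W B2 -> L2 miss  d=D]
14: W B2 -> L2 hit  d=D]

WB = [2, 4, 1, 7]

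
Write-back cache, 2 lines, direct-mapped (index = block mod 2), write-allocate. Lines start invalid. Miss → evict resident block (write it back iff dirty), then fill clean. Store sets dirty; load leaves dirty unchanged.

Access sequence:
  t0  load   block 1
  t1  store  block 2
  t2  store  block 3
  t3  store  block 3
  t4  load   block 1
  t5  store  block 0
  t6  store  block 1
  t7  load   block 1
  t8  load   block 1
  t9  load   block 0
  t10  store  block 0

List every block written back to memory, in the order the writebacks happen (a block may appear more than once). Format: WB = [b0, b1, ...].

WB = [3, 2]

0: R B1 -> L1 miss  d=-]
1: W B2 -> L0 miss  d=D]
2: W B3 -> L1 miss  d=D]
3: W B3 -> L1 hit  d=D]
4: R B1 -> L1 miss wb->B3  d=-]
5: W B0 -> L0 miss wb->B2  d=D]
6: W B1 -> L1 hit  d=D]
7: R B1 -> L1 hit  d=D]
8: R B1 -> L1 hit  d=D]
9: R B0 -> L0 hit  d=D]
10: W B0 -> L0 hit  d=D]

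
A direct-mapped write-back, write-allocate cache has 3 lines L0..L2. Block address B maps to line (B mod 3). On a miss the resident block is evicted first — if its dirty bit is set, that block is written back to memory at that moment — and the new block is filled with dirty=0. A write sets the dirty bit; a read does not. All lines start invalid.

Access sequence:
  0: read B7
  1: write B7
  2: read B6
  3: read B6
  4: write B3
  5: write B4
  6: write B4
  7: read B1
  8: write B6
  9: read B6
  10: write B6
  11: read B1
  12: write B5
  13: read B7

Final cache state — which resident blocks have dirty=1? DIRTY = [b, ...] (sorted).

DIRTY = [5, 6]

0: R B7 -> L1 miss  d=-]
1: W B7 -> L1 hit  d=D]
2: R B6 -> L0 miss  d=-]
3: R B6 -> L0 hit  d=-]
4: W B3 -> L0 miss  d=D]
5: W B4 -> L1 miss wb->B7  d=D]
6: W B4 -> L1 hit  d=D]
7: R B1 -> L1 miss wb->B4  d=-]
8: W B6 -> L0 miss wb->B3  d=D]
9: R B6 -> L0 hit  d=D]
10: W B6 -> L0 hit  d=D]
11: R B1 -> L1 hit  d=-]
12: W B5 -> L2 miss  d=D]
13: R B7 -> L1 miss  d=-]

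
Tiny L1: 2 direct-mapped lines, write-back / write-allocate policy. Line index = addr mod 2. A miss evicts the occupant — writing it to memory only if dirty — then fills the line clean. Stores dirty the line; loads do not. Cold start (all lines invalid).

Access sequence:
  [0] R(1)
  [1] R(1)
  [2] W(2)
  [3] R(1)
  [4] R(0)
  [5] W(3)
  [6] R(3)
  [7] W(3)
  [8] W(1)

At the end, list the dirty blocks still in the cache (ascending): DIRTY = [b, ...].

DIRTY = [1]

  0 | R B1 → L1 miss [-]
  1 | R B1 → L1 hit [-]
  2 | W B2 → L0 miss [D]
  3 | R B1 → L1 hit [-]
  4 | R B0 → L0 miss wb→B2 [-]
  5 | W B3 → L1 miss [D]
  6 | R B3 → L1 hit [D]
  7 | W B3 → L1 hit [D]
  8 | W B1 → L1 miss wb→B3 [D]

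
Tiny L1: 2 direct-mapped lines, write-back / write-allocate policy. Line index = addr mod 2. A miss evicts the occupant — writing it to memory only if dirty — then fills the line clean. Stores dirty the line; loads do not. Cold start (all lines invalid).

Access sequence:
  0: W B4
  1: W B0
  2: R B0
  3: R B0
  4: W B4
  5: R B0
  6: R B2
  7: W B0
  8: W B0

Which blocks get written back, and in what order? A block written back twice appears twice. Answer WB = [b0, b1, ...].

0: W B4 -> L0 miss  d=D]
1: W B0 -> L0 miss wb->B4  d=D]
2: R B0 -> L0 hit  d=D]
3: R B0 -> L0 hit  d=D]
4: W B4 -> L0 miss wb->B0  d=D]
5: R B0 -> L0 miss wb->B4  d=-]
6: R B2 -> L0 miss  d=-]
7: W B0 -> L0 miss  d=D]
8: W B0 -> L0 hit  d=D]

WB = [4, 0, 4]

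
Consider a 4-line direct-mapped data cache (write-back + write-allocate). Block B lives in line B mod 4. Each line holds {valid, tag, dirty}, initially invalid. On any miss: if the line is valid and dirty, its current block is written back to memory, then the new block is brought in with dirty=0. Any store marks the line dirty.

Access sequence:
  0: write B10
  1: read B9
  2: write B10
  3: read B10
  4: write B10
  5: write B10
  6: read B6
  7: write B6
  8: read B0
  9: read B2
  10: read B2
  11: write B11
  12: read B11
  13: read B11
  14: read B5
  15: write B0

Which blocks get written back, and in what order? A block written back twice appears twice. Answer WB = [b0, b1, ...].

WB = [10, 6]

0: W B10 → L2 miss [D]
1: R B9 → L1 miss [-]
2: W B10 → L2 hit [D]
3: R B10 → L2 hit [D]
4: W B10 → L2 hit [D]
5: W B10 → L2 hit [D]
6: R B6 → L2 miss wb→B10 [-]
7: W B6 → L2 hit [D]
8: R B0 → L0 miss [-]
9: R B2 → L2 miss wb→B6 [-]
10: R B2 → L2 hit [-]
11: W B11 → L3 miss [D]
12: R B11 → L3 hit [D]
13: R B11 → L3 hit [D]
14: R B5 → L1 miss [-]
15: W B0 → L0 hit [D]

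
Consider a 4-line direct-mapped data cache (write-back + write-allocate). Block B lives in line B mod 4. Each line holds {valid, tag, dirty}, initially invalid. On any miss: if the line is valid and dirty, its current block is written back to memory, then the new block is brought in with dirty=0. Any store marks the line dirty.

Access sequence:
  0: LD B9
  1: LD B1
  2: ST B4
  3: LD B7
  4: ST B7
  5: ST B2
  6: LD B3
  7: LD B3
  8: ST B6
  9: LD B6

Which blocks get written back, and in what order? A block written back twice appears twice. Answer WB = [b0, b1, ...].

  0 | R B9 → L1 miss [-]
  1 | R B1 → L1 miss [-]
  2 | W B4 → L0 miss [D]
  3 | R B7 → L3 miss [-]
  4 | W B7 → L3 hit [D]
  5 | W B2 → L2 miss [D]
  6 | R B3 → L3 miss wb→B7 [-]
  7 | R B3 → L3 hit [-]
  8 | W B6 → L2 miss wb→B2 [D]
  9 | R B6 → L2 hit [D]

WB = [7, 2]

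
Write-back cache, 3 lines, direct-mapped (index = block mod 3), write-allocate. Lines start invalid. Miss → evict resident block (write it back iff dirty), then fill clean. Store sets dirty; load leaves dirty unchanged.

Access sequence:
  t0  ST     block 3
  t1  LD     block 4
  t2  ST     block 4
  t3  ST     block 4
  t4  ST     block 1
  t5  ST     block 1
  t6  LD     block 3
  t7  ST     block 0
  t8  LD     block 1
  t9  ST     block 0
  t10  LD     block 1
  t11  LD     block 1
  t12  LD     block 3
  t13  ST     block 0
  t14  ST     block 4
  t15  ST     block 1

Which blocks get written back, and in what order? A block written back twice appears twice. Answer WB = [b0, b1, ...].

  0 | W B3 → L0 miss [D]
  1 | R B4 → L1 miss [-]
  2 | W B4 → L1 hit [D]
  3 | W B4 → L1 hit [D]
  4 | W B1 → L1 miss wb→B4 [D]
  5 | W B1 → L1 hit [D]
  6 | R B3 → L0 hit [D]
  7 | W B0 → L0 miss wb→B3 [D]
  8 | R B1 → L1 hit [D]
  9 | W B0 → L0 hit [D]
  10 | R B1 → L1 hit [D]
  11 | R B1 → L1 hit [D]
  12 | R B3 → L0 miss wb→B0 [-]
  13 | W B0 → L0 miss [D]
  14 | W B4 → L1 miss wb→B1 [D]
  15 | W B1 → L1 miss wb→B4 [D]

WB = [4, 3, 0, 1, 4]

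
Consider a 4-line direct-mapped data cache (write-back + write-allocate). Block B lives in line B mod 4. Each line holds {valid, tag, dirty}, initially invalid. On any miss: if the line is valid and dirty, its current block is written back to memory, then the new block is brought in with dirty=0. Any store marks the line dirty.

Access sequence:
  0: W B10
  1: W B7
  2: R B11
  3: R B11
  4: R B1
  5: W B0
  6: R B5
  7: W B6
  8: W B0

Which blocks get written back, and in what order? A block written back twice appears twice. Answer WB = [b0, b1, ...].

0: W B10 → L2 miss [D]
1: W B7 → L3 miss [D]
2: R B11 → L3 miss wb→B7 [-]
3: R B11 → L3 hit [-]
4: R B1 → L1 miss [-]
5: W B0 → L0 miss [D]
6: R B5 → L1 miss [-]
7: W B6 → L2 miss wb→B10 [D]
8: W B0 → L0 hit [D]

WB = [7, 10]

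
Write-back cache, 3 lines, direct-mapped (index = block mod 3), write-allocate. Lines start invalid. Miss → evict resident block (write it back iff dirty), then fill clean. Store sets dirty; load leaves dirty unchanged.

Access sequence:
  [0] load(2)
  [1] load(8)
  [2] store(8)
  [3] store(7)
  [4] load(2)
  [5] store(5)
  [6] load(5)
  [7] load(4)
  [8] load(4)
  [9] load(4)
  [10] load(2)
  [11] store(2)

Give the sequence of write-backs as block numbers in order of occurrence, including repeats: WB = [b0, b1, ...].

WB = [8, 7, 5]

  0 | R B2 → L2 miss [-]
  1 | R B8 → L2 miss [-]
  2 | W B8 → L2 hit [D]
  3 | W B7 → L1 miss [D]
  4 | R B2 → L2 miss wb→B8 [-]
  5 | W B5 → L2 miss [D]
  6 | R B5 → L2 hit [D]
  7 | R B4 → L1 miss wb→B7 [-]
  8 | R B4 → L1 hit [-]
  9 | R B4 → L1 hit [-]
  10 | R B2 → L2 miss wb→B5 [-]
  11 | W B2 → L2 hit [D]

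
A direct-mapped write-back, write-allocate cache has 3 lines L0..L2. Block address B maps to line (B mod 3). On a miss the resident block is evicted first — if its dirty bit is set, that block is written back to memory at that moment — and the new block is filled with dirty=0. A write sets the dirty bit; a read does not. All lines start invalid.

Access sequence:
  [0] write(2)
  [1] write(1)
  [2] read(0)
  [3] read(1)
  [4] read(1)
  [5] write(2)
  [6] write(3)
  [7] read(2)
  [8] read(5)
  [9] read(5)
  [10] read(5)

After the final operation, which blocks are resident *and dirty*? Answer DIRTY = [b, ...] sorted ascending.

0: W B2 → L2 miss [D]
1: W B1 → L1 miss [D]
2: R B0 → L0 miss [-]
3: R B1 → L1 hit [D]
4: R B1 → L1 hit [D]
5: W B2 → L2 hit [D]
6: W B3 → L0 miss [D]
7: R B2 → L2 hit [D]
8: R B5 → L2 miss wb→B2 [-]
9: R B5 → L2 hit [-]
10: R B5 → L2 hit [-]

DIRTY = [1, 3]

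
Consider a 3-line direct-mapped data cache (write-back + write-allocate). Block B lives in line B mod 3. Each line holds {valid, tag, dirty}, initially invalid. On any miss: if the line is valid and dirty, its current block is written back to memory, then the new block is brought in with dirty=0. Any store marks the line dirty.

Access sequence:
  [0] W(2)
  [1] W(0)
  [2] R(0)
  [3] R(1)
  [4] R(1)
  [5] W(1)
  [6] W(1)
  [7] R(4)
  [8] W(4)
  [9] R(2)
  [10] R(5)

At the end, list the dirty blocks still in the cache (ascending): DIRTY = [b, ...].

DIRTY = [0, 4]

  0 | W B2 → L2 miss [D]
  1 | W B0 → L0 miss [D]
  2 | R B0 → L0 hit [D]
  3 | R B1 → L1 miss [-]
  4 | R B1 → L1 hit [-]
  5 | W B1 → L1 hit [D]
  6 | W B1 → L1 hit [D]
  7 | R B4 → L1 miss wb→B1 [-]
  8 | W B4 → L1 hit [D]
  9 | R B2 → L2 hit [D]
  10 | R B5 → L2 miss wb→B2 [-]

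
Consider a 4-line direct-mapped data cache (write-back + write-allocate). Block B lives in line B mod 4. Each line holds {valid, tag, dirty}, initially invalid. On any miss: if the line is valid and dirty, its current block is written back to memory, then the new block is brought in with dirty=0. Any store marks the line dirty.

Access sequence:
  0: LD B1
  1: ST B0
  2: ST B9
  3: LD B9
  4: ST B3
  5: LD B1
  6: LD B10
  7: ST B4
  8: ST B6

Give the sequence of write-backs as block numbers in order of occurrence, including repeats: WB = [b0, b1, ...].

WB = [9, 0]

  0 | R B1 → L1 miss [-]
  1 | W B0 → L0 miss [D]
  2 | W B9 → L1 miss [D]
  3 | R B9 → L1 hit [D]
  4 | W B3 → L3 miss [D]
  5 | R B1 → L1 miss wb→B9 [-]
  6 | R B10 → L2 miss [-]
  7 | W B4 → L0 miss wb→B0 [D]
  8 | W B6 → L2 miss [D]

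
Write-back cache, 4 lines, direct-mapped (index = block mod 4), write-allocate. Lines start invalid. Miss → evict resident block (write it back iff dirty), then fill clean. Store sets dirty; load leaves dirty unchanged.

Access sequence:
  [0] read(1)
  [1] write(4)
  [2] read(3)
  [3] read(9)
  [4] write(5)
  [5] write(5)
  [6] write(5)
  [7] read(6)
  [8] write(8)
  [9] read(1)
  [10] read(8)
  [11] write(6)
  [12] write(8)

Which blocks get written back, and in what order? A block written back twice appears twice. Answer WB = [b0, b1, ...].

0: R B1 -> L1 miss  d=-]
1: W B4 -> L0 miss  d=D]
2: R B3 -> L3 miss  d=-]
3: R B9 -> L1 miss  d=-]
4: W B5 -> L1 miss  d=D]
5: W B5 -> L1 hit  d=D]
6: W B5 -> L1 hit  d=D]
7: R B6 -> L2 miss  d=-]
8: W B8 -> L0 miss wb->B4  d=D]
9: R B1 -> L1 miss wb->B5  d=-]
10: R B8 -> L0 hit  d=D]
11: W B6 -> L2 hit  d=D]
12: W B8 -> L0 hit  d=D]

WB = [4, 5]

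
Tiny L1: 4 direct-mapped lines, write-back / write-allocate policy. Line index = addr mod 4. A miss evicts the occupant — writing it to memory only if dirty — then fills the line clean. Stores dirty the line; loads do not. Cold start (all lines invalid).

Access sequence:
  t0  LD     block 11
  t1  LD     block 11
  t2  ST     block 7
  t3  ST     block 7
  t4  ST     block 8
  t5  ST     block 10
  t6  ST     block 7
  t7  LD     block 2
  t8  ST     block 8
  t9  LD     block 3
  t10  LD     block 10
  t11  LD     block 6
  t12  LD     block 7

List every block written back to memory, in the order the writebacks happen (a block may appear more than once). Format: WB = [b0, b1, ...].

0: R B11 -> L3 miss  d=-]
1: R B11 -> L3 hit  d=-]
2: W B7 -> L3 miss  d=D]
3: W B7 -> L3 hit  d=D]
4: W B8 -> L0 miss  d=D]
5: W B10 -> L2 miss  d=D]
6: W B7 -> L3 hit  d=D]
7: R B2 -> L2 miss wb->B10  d=-]
8: W B8 -> L0 hit  d=D]
9: R B3 -> L3 miss wb->B7  d=-]
10: R B10 -> L2 miss  d=-]
11: R B6 -> L2 miss  d=-]
12: R B7 -> L3 miss  d=-]

WB = [10, 7]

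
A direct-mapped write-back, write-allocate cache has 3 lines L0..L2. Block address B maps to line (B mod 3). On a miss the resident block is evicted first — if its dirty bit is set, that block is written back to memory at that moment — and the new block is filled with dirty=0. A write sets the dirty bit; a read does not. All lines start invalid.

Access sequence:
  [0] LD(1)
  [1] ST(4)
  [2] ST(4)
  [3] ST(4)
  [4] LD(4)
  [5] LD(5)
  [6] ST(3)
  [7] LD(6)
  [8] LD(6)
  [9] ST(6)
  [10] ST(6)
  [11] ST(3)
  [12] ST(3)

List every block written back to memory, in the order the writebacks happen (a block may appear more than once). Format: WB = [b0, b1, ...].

0: R B1 → L1 miss [-]
1: W B4 → L1 miss [D]
2: W B4 → L1 hit [D]
3: W B4 → L1 hit [D]
4: R B4 → L1 hit [D]
5: R B5 → L2 miss [-]
6: W B3 → L0 miss [D]
7: R B6 → L0 miss wb→B3 [-]
8: R B6 → L0 hit [-]
9: W B6 → L0 hit [D]
10: W B6 → L0 hit [D]
11: W B3 → L0 miss wb→B6 [D]
12: W B3 → L0 hit [D]

WB = [3, 6]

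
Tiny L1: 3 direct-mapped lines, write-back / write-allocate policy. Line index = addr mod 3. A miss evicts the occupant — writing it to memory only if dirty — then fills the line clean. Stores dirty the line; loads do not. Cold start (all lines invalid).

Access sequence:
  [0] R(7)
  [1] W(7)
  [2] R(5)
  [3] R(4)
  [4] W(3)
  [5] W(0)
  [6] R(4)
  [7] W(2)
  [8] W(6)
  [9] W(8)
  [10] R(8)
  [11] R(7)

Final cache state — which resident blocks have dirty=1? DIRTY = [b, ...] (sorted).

0: R B7 -> L1 miss  d=-]
1: W B7 -> L1 hit  d=D]
2: R B5 -> L2 miss  d=-]
3: R B4 -> L1 miss wb->B7  d=-]
4: W B3 -> L0 miss  d=D]
5: W B0 -> L0 miss wb->B3  d=D]
6: R B4 -> L1 hit  d=-]
7: W B2 -> L2 miss  d=D]
8: W B6 -> L0 miss wb->B0  d=D]
9: W B8 -> L2 miss wb->B2  d=D]
10: R B8 -> L2 hit  d=D]
11: R B7 -> L1 miss  d=-]

DIRTY = [6, 8]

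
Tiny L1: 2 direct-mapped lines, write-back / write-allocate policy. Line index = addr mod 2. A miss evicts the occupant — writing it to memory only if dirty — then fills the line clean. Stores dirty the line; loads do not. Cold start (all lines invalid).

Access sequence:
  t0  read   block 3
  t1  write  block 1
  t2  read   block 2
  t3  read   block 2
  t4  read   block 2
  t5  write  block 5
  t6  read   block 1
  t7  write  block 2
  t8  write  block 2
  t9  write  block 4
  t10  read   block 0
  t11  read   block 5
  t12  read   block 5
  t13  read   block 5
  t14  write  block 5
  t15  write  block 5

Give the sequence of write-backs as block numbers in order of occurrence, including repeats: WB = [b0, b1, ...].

WB = [1, 5, 2, 4]

0: R B3 -> L1 miss  d=-]
1: W B1 -> L1 miss  d=D]
2: R B2 -> L0 miss  d=-]
3: R B2 -> L0 hit  d=-]
4: R B2 -> L0 hit  d=-]
5: W B5 -> L1 miss wb->B1  d=D]
6: R B1 -> L1 miss wb->B5  d=-]
7: W B2 -> L0 hit  d=D]
8: W B2 -> L0 hit  d=D]
9: W B4 -> L0 miss wb->B2  d=D]
10: R B0 -> L0 miss wb->B4  d=-]
11: R B5 -> L1 miss  d=-]
12: R B5 -> L1 hit  d=-]
13: R B5 -> L1 hit  d=-]
14: W B5 -> L1 hit  d=D]
15: W B5 -> L1 hit  d=D]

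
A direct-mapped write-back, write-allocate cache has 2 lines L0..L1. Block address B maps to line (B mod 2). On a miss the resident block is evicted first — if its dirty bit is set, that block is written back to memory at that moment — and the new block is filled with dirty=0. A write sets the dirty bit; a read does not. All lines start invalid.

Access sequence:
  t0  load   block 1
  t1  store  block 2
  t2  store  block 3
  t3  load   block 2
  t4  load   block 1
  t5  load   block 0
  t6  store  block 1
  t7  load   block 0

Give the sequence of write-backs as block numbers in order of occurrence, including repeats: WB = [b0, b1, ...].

0: R B1 → L1 miss [-]
1: W B2 → L0 miss [D]
2: W B3 → L1 miss [D]
3: R B2 → L0 hit [D]
4: R B1 → L1 miss wb→B3 [-]
5: R B0 → L0 miss wb→B2 [-]
6: W B1 → L1 hit [D]
7: R B0 → L0 hit [-]

WB = [3, 2]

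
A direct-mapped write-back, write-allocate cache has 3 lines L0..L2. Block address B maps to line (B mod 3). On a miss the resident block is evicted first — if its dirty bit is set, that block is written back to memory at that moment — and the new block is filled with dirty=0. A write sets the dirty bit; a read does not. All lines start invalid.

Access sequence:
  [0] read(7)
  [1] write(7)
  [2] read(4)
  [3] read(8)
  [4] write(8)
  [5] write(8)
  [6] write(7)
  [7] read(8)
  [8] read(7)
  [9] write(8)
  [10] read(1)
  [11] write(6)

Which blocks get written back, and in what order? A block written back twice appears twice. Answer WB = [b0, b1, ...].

WB = [7, 7]

0: R B7 → L1 miss [-]
1: W B7 → L1 hit [D]
2: R B4 → L1 miss wb→B7 [-]
3: R B8 → L2 miss [-]
4: W B8 → L2 hit [D]
5: W B8 → L2 hit [D]
6: W B7 → L1 miss [D]
7: R B8 → L2 hit [D]
8: R B7 → L1 hit [D]
9: W B8 → L2 hit [D]
10: R B1 → L1 miss wb→B7 [-]
11: W B6 → L0 miss [D]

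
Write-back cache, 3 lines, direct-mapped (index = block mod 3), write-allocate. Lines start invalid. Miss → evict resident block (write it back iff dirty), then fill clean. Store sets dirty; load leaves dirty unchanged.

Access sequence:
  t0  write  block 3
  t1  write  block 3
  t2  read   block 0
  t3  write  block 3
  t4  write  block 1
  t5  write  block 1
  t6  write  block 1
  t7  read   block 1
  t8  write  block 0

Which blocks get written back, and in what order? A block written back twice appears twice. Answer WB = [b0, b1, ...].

WB = [3, 3]

0: W B3 → L0 miss [D]
1: W B3 → L0 hit [D]
2: R B0 → L0 miss wb→B3 [-]
3: W B3 → L0 miss [D]
4: W B1 → L1 miss [D]
5: W B1 → L1 hit [D]
6: W B1 → L1 hit [D]
7: R B1 → L1 hit [D]
8: W B0 → L0 miss wb→B3 [D]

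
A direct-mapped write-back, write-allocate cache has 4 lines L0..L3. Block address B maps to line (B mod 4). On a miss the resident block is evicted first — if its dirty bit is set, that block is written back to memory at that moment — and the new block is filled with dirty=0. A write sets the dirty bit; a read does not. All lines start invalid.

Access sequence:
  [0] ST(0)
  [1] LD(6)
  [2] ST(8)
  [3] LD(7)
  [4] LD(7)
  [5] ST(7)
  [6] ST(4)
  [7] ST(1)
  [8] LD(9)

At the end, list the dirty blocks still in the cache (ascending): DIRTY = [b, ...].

  0 | W B0 → L0 miss [D]
  1 | R B6 → L2 miss [-]
  2 | W B8 → L0 miss wb→B0 [D]
  3 | R B7 → L3 miss [-]
  4 | R B7 → L3 hit [-]
  5 | W B7 → L3 hit [D]
  6 | W B4 → L0 miss wb→B8 [D]
  7 | W B1 → L1 miss [D]
  8 | R B9 → L1 miss wb→B1 [-]

DIRTY = [4, 7]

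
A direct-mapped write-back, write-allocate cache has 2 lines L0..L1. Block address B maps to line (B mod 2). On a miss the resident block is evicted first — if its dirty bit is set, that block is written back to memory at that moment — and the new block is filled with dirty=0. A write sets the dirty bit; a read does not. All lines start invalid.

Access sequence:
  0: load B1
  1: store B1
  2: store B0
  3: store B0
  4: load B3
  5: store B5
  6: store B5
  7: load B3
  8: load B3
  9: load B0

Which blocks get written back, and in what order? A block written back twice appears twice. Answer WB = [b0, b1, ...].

WB = [1, 5]

0: R B1 -> L1 miss  d=-]
1: W B1 -> L1 hit  d=D]
2: W B0 -> L0 miss  d=D]
3: W B0 -> L0 hit  d=D]
4: R B3 -> L1 miss wb->B1  d=-]
5: W B5 -> L1 miss  d=D]
6: W B5 -> L1 hit  d=D]
7: R B3 -> L1 miss wb->B5  d=-]
8: R B3 -> L1 hit  d=-]
9: R B0 -> L0 hit  d=D]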